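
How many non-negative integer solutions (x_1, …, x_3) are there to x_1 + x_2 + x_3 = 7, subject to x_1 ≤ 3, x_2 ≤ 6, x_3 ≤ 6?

Without the upper bounds there are C(9,2) = 36 ways to split 7 among 3 variables.
Subtract solutions that violate a single cap (substitute x_i' = x_i − (cap_i+1)): x_1 ≥ 4 gives C(5,2) = 10; x_2 ≥ 7 gives C(2,2) = 1; x_3 ≥ 7 gives C(2,2) = 1. Together 12.
No two caps can be exceeded simultaneously, so the pair terms are all 0.
By inclusion–exclusion the count is 36 − 12 + 0 = 24.

24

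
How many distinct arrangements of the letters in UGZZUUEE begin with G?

With the first slot taken by G, it remains to arrange the other 7 letters (UZZUUEE).
Those 7 letters have E appearing twice, U appearing 3 times, and Z appearing twice, giving (7)!/(3!·2!·2!) = 210.

210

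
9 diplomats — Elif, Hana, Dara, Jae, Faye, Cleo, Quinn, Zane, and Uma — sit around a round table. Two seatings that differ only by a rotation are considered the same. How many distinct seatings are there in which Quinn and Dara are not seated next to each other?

All circular seatings of 9 people number (8)! = 40320.
Those with Quinn next to Dara: fuse the pair into one unit and seat 8 units around a circle — 2·(7)! = 10080.
Subtracting, 40320 − 10080 = 30240.

30240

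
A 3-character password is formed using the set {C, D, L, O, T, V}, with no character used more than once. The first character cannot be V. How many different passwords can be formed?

100

The first character has 6−1 = 5 choices (anything except V).
The remaining 2 characters are filled from the other 5 symbols without repetition: 5 × 4 = 20.
Total: 5 × 20 = 100.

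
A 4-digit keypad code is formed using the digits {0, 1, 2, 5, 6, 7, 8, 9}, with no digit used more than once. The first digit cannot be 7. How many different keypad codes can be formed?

The first digit has 8−1 = 7 choices (anything except 7).
The remaining 3 digits are filled from the other 7 symbols without repetition: 7 × 6 × 5 = 210.
Total: 7 × 210 = 1470.

1470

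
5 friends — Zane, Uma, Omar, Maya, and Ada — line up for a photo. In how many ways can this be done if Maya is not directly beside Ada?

72

There are 5! = 120 arrangements in all. If Maya and Ada are adjacent, merging them into one block gives 2·(4)! = 48 arrangements.
So 120 − 48 = 72 arrangements keep them apart.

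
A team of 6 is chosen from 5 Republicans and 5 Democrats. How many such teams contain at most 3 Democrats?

155

Split by how many Democrats are chosen (0 through 3).
Sum: C(5,0)·C(5,6) + C(5,1)·C(5,5) + C(5,2)·C(5,4) + C(5,3)·C(5,3) = 0 + 5 + 50 + 100 = 155.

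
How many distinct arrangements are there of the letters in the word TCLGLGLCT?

7560

Letter multiplicities in TCLGLGLCT: C×2, G×2, L×3, T×2.
The number of distinct arrangements is 9!/(3!·2!·2!·2!) = 362880/48 = 7560.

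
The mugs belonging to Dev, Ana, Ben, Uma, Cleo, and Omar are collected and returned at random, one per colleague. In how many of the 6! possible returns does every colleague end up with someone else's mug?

Count assignments avoiding every fixed point. For any j of the 6 colleagues fixed to their own mug, the other 6−j can be arranged in (6−j)! ways.
By inclusion–exclusion this is Σ_{j=0}^{6} (−1)^j C(6,j)·(6−j)!.
Computing: 720 − 720 + 360 − 120 + 30 − 6 + 1 = 265.

265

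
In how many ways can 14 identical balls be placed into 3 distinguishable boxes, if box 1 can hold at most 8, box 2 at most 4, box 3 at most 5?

Ignoring the caps, the number of non-negative solutions to x_1+…+x_3 = 14 is C(16,2) = 120.
Subtract solutions that violate a single cap (substitute x_i' = x_i − (cap_i+1)): x_1 ≥ 9 gives C(7,2) = 21; x_2 ≥ 5 gives C(11,2) = 55; x_3 ≥ 6 gives C(10,2) = 45. Together 121.
Add back pairs where two caps are both exceeded: 1 + 0 + 10 = 11.
By inclusion–exclusion the count is 120 − 121 + 11 = 10.

10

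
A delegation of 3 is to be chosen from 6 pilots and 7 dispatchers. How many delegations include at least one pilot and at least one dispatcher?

231

Total 3-person selections from all 13: C(13,3) = 286.
Selections missing a whole group: no pilots → C(7,3) = 35; no dispatchers → C(6,3) = 20.
Both groups omitted at once is impossible, so 286 − 55 = 231.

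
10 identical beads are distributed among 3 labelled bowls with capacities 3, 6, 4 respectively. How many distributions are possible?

10

Without the upper bounds there are C(12,2) = 66 ways to split 10 among 3 bowls.
Subtract solutions that violate a single cap (substitute x_i' = x_i − (cap_i+1)): x_1 ≥ 4 gives C(8,2) = 28; x_2 ≥ 7 gives C(5,2) = 10; x_3 ≥ 5 gives C(7,2) = 21. Together 59.
Add back pairs where two caps are both exceeded: 0 + 3 + 0 = 3.
By inclusion–exclusion the count is 66 − 59 + 3 = 10.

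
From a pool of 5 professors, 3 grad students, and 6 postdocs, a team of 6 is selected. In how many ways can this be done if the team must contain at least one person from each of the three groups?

Unrestricted: C(14,6) = 3003 ways to pick any 6 of the 14.
Selections missing a whole group: no professors → C(9,6) = 84; no grad students → C(11,6) = 462; no postdocs → C(8,6) = 28.
Add back selections omitting two groups (i.e. drawn from a single group): C(5,6) + C(3,6) + C(6,6) = 1.
By inclusion–exclusion: 3003 − 574 + 1 = 2430.

2430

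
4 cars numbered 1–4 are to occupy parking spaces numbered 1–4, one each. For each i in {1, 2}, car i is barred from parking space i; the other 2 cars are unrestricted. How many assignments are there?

14

Let Aᵢ (for i ∈ {1, 2}) be the placements that put car i in its forbidden parking space. Any j of these fix j positions, leaving (4−j)! ways to fill the rest, and there are C(2,j) ways to pick which j.
By inclusion–exclusion, the number of valid placements is Σ_{j=0}^{2} (−1)^j C(2,j)·(4−j)!.
Computing: 24 − 12 + 2 = 14.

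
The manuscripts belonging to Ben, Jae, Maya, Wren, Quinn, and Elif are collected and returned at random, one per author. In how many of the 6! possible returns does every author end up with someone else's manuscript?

265

Let Aᵢ be the assignments in which author i gets their own manuscript. We want the size of the complement of A₁∪…∪A_6.
By inclusion–exclusion this is Σ_{j=0}^{6} (−1)^j C(6,j)·(6−j)!.
Computing: 720 − 720 + 360 − 120 + 30 − 6 + 1 = 265.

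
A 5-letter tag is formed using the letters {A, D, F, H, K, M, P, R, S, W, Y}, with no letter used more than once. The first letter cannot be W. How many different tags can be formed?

50400

The first letter has 11−1 = 10 choices (anything except W).
The remaining 4 letters are filled from the other 10 symbols without repetition: 10 × 9 × 8 × 7 = 5040.
Total: 10 × 5040 = 50400.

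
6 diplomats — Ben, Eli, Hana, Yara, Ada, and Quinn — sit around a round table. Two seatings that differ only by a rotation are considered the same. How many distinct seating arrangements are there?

120

Around a circle, 6 distinct people have 6!/6 = (5)! = 120 rotationally distinct seatings.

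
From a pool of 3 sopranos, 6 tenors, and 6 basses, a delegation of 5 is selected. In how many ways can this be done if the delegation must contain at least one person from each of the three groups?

Unrestricted: C(15,5) = 3003 ways to pick any 5 of the 15.
Selections missing a whole group: no sopranos → C(12,5) = 792; no tenors → C(9,5) = 126; no basses → C(9,5) = 126.
Add back selections omitting two groups (i.e. drawn from a single group): C(3,5) + C(6,5) + C(6,5) = 12.
By inclusion–exclusion: 3003 − 1044 + 12 = 1971.

1971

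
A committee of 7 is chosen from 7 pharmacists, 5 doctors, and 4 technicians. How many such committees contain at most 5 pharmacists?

Split by how many pharmacists are chosen (0 through 5).
Sum: C(7,0)·C(9,7) + C(7,1)·C(9,6) + C(7,2)·C(9,5) + C(7,3)·C(9,4) + C(7,4)·C(9,3) + C(7,5)·C(9,2) = 36 + 588 + 2646 + 4410 + 2940 + 756 = 11376.

11376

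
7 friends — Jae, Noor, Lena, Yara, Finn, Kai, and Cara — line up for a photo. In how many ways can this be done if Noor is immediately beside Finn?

Treat {Noor, Finn} as a single unit. There are 6 units to order, and the pair itself can be ordered 2 ways.
So the count is 2·(6)! = 1440.

1440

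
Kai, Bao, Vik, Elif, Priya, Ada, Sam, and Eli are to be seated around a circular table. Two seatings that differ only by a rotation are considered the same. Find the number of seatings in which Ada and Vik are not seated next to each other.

Without the restriction there are (7)! = 5040 seatings.
Seatings with Ada beside Vik: treat them as a block with 2 internal orders, giving 2 × (6)! = 1440.
Subtracting, 5040 − 1440 = 3600.

3600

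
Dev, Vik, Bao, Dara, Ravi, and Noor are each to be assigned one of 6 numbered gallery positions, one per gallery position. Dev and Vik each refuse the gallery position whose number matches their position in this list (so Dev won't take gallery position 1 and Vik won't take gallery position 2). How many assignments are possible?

Let Aᵢ (for i ∈ {1, 2}) be the placements that put person i in their forbidden gallery position. Any j of these fix j positions, leaving (6−j)! ways to fill the rest, and there are C(2,j) ways to pick which j.
By inclusion–exclusion, the number of valid placements is Σ_{j=0}^{2} (−1)^j C(2,j)·(6−j)!.
Computing: 720 − 240 + 24 = 504.

504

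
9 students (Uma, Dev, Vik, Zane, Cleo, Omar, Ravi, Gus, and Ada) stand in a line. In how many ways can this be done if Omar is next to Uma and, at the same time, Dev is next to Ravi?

20160

Treat {Omar,Uma} as one block (2 orders) and {Dev,Ravi} as another (2 orders).
That leaves 7 units to arrange: 2 × 2 × 7! = 4 × 5040 = 20160.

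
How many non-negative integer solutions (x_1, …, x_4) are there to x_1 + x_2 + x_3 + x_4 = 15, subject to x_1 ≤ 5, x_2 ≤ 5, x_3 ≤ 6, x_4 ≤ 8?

169

By stars and bars, unrestricted non-negative solutions to x_1+…+x_4 = 15 number C(15+3,3) = 816.
Subtract solutions that violate a single cap (substitute x_i' = x_i − (cap_i+1)): x_1 ≥ 6 gives C(12,3) = 220; x_2 ≥ 6 gives C(12,3) = 220; x_3 ≥ 7 gives C(11,3) = 165; x_4 ≥ 9 gives C(9,3) = 84. Together 689.
Add back pairs where two caps are both exceeded: 20 + 10 + 1 + 10 + 1 + 0 = 42.
By inclusion–exclusion the count is 816 − 689 + 42 = 169.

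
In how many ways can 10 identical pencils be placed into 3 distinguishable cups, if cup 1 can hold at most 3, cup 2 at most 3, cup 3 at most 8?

By stars and bars, unrestricted non-negative solutions to x_1+…+x_3 = 10 number C(10+2,2) = 66.
Subtract solutions that violate a single cap (substitute x_i' = x_i − (cap_i+1)): x_1 ≥ 4 gives C(8,2) = 28; x_2 ≥ 4 gives C(8,2) = 28; x_3 ≥ 9 gives C(3,2) = 3. Together 59.
Add back pairs where two caps are both exceeded: 6 + 0 + 0 = 6.
By inclusion–exclusion the count is 66 − 59 + 6 = 13.

13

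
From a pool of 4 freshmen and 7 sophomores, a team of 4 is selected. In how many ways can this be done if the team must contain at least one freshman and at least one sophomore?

With no constraint there are C(11,4) = 330 possible selections.
Selections missing a whole group: no freshmen → C(7,4) = 35; no sophomores → C(4,4) = 1.
Both groups omitted at once is impossible, so 330 − 36 = 294.

294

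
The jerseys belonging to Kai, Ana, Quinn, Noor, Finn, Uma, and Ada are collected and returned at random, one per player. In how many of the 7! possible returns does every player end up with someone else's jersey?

Count assignments avoiding every fixed point. For any j of the 7 players fixed to their old jersey, the other 7−j can be arranged in (7−j)! ways.
By inclusion–exclusion this is Σ_{j=0}^{7} (−1)^j C(7,j)·(7−j)!.
Computing: 5040 − 5040 + 2520 − 840 + 210 − 42 + 7 − 1 = 1854.

1854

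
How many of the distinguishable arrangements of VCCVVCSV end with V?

Fix V in the last position and arrange the remaining 7 letters.
Those 7 letters have C appearing 3 times and V appearing 3 times, giving (7)!/(3!·3!) = 140.

140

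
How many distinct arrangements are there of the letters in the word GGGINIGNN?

The 9 letters of GGGINIGNN have repeats: G appearing 4 times, I appearing twice, and N appearing 3 times.
Dividing 9! = 362880 by 4!·3!·2! = 288 for the repeated letters gives 1260.

1260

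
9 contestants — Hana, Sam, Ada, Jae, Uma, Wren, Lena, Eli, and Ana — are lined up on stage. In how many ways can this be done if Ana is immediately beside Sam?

Place the 7 others and the Ana-Sam pair as 8 objects in a line; the pair has 2 internal arrangements.
So the count is 2·(8)! = 80640.

80640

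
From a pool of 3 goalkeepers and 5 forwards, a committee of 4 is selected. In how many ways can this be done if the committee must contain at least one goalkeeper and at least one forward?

65

Unrestricted: C(8,4) = 70 ways to pick any 4 of the 8.
Subtract selections that omit an entire group: no goalkeepers → C(5,4) = 5; no forwards → C(3,4) = 0.
Both groups omitted at once is impossible, so 70 − 5 = 65.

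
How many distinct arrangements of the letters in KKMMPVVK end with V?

420

With the last slot taken by V, it remains to arrange the other 7 letters (KKMMPVK).
Those 7 letters have K appearing 3 times and M appearing twice, giving (7)!/(3!·2!) = 420.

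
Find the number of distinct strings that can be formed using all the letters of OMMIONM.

420

OMMIONM has 7 letters with M appearing 3 times and O appearing twice.
Dividing 7! = 5040 by 3!·2! = 12 for the repeated letters gives 420.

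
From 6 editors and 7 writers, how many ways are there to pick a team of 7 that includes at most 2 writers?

133

Split by how many writers are chosen (0 through 2).
Sum: C(7,0)·C(6,7) + C(7,1)·C(6,6) + C(7,2)·C(6,5) = 0 + 7 + 126 = 133.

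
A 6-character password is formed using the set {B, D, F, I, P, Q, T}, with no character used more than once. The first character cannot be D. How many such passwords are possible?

The first character has 7−1 = 6 choices (anything except D).
The remaining 5 characters are filled from the other 6 symbols without repetition: 6 × 5 × 4 × 3 × 2 = 720.
Total: 6 × 720 = 4320.

4320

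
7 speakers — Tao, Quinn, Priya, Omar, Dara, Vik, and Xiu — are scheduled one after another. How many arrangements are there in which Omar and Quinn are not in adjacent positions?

3600

Of the 7! = 5040 arrangements, those with Omar and Quinn adjacent number 2 × 6! = 1440 (treat the pair as a block with 2 internal orders).
So 5040 − 1440 = 3600 arrangements keep them apart.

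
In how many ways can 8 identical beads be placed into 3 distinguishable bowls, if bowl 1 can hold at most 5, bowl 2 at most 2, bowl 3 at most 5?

Ignoring the caps, the number of non-negative solutions to x_1+…+x_3 = 8 is C(10,2) = 45.
Subtract solutions that violate a single cap (substitute x_i' = x_i − (cap_i+1)): x_1 ≥ 6 gives C(4,2) = 6; x_2 ≥ 3 gives C(7,2) = 21; x_3 ≥ 6 gives C(4,2) = 6. Together 33.
No two caps can be exceeded simultaneously, so the pair terms are all 0.
By inclusion–exclusion the count is 45 − 33 + 0 = 12.

12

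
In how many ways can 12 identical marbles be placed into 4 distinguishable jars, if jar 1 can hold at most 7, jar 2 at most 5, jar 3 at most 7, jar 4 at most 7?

By stars and bars, unrestricted non-negative solutions to x_1+…+x_4 = 12 number C(12+3,3) = 455.
Subtract solutions that violate a single cap (substitute x_i' = x_i − (cap_i+1)): x_1 ≥ 8 gives C(7,3) = 35; x_2 ≥ 6 gives C(9,3) = 84; x_3 ≥ 8 gives C(7,3) = 35; x_4 ≥ 8 gives C(7,3) = 35. Together 189.
No two caps can be exceeded simultaneously, so the pair terms are all 0.
By inclusion–exclusion the count is 455 − 189 + 0 = 266.

266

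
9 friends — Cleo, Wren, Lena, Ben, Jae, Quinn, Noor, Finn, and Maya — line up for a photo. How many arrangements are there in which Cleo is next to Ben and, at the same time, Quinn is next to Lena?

Treat {Cleo,Ben} as one block (2 orders) and {Quinn,Lena} as another (2 orders).
That leaves 7 units to arrange: 2 × 2 × 7! = 4 × 5040 = 20160.

20160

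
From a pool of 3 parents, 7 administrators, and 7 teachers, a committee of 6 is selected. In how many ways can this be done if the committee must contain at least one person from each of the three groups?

With no constraint there are C(17,6) = 12376 possible selections.
Selections missing a whole group: no parents → C(14,6) = 3003; no administrators → C(10,6) = 210; no teachers → C(10,6) = 210.
Add back selections omitting two groups (i.e. drawn from a single group): C(3,6) + C(7,6) + C(7,6) = 14.
By inclusion–exclusion: 12376 − 3423 + 14 = 8967.

8967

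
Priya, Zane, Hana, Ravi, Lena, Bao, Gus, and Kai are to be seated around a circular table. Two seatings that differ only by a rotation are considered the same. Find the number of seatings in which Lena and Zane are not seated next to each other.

3600

All circular seatings of 8 people number (7)! = 5040.
Seatings with Lena beside Zane: treat them as a block with 2 internal orders, giving 2 × (6)! = 1440.
Subtracting, 5040 − 1440 = 3600.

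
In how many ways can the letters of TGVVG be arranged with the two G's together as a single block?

Treat the 2 copies of G as a single block. The multiset to arrange is then {GG, T, V, V}, 4 items in all.
That gives (4)!/(2!) = 12 arrangements.

12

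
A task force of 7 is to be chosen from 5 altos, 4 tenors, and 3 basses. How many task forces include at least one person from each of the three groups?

747

With no constraint there are C(12,7) = 792 possible selections.
Subtract selections that omit an entire group: no altos → C(7,7) = 1; no tenors → C(8,7) = 8; no basses → C(9,7) = 36.
Add back selections omitting two groups (i.e. drawn from a single group): C(5,7) + C(4,7) + C(3,7) = 0.
By inclusion–exclusion: 792 − 45 + 0 = 747.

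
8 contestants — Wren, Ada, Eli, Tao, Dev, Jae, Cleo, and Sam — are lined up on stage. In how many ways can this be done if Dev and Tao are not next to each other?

There are 8! = 40320 arrangements in all. If Dev and Tao are adjacent, merging them into one block gives 2·(7)! = 10080 arrangements.
Complementary counting: 40320 − 10080 = 30240.

30240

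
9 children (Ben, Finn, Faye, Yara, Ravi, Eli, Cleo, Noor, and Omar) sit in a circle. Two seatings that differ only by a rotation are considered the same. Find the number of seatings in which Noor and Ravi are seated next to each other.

Treat {Noor, Ravi} as one unit (2 internal orders) and seat the resulting 8 units around the table: (7)! circular arrangements.
So 2 × (7)! = 2 × 5040 = 10080.

10080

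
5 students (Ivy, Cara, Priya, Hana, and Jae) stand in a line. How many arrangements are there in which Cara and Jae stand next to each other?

48

Glue Cara and Jae into one block (2 internal orders), leaving 4 units to arrange in a row.
That gives 2 × 4! = 2 × 24 = 48.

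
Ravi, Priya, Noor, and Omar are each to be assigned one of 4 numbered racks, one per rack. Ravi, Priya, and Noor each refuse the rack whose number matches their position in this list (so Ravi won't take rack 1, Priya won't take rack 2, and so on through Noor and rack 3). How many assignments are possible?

11

Let Aᵢ (for i ∈ {1, 2, 3}) be the placements that put person i in their forbidden rack. Any j of these fix j positions, leaving (4−j)! ways to fill the rest, and there are C(3,j) ways to pick which j.
By inclusion–exclusion, the number of valid placements is Σ_{j=0}^{3} (−1)^j C(3,j)·(4−j)!.
Computing: 24 − 18 + 6 − 1 = 11.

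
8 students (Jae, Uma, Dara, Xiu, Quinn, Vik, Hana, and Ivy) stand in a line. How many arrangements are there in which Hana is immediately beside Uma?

Treat {Hana, Uma} as a single unit. There are 7 units to order, and the pair itself can be ordered 2 ways.
That gives 2 × 7! = 2 × 5040 = 10080.

10080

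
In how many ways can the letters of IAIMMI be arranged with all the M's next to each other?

20

Treat the 2 copies of M as a single block. The multiset to arrange is then {MM, A, I, I, I}, 5 items in all.
That gives (5)!/(3!) = 20 arrangements.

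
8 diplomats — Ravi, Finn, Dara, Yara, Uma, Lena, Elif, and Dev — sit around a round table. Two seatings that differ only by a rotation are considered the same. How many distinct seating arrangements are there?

Around a circle, 8 distinct people have 8!/8 = (7)! = 5040 rotationally distinct seatings.

5040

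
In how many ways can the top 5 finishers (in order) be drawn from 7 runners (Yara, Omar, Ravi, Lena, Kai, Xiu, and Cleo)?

There are 7 choices for 1st place, 6 for 2nd, and so on down to 3 for position 5.
That gives 7 × 6 × 5 × 4 × 3 = 2520.

2520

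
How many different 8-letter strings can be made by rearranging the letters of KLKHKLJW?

3360

KLKHKLJW has 8 letters with K appearing 3 times and L appearing twice.
Dividing 8! = 40320 by 3!·2! = 12 for the repeated letters gives 3360.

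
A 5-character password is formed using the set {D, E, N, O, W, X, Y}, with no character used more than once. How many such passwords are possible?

2520

With no repetition, fill the 5 characters in order: 7 choices, then 6, down to 3.
That product is 7 × 6 × 5 × 4 × 3 = 2520.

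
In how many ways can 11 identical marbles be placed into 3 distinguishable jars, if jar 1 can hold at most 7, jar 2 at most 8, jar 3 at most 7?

Ignoring the caps, the number of non-negative solutions to x_1+…+x_3 = 11 is C(13,2) = 78.
Subtract solutions that violate a single cap (substitute x_i' = x_i − (cap_i+1)): x_1 ≥ 8 gives C(5,2) = 10; x_2 ≥ 9 gives C(4,2) = 6; x_3 ≥ 8 gives C(5,2) = 10. Together 26.
No two caps can be exceeded simultaneously, so the pair terms are all 0.
By inclusion–exclusion the count is 78 − 26 + 0 = 52.

52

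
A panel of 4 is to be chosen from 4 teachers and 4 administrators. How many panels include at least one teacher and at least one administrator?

68

Unrestricted: C(8,4) = 70 ways to pick any 4 of the 8.
Subtract selections that omit an entire group: no teachers → C(4,4) = 1; no administrators → C(4,4) = 1.
Both groups omitted at once is impossible, so 70 − 2 = 68.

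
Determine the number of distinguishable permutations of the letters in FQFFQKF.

105

The 7 letters of FQFFQKF have repeats: F appearing 4 times and Q appearing twice.
Dividing 7! = 5040 by 4!·2! = 48 for the repeated letters gives 105.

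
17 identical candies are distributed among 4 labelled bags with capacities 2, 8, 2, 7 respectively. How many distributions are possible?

Ignoring the caps, the number of non-negative solutions to x_1+…+x_4 = 17 is C(20,3) = 1140.
Subtract solutions that violate a single cap (substitute x_i' = x_i − (cap_i+1)): x_1 ≥ 3 gives C(17,3) = 680; x_2 ≥ 9 gives C(11,3) = 165; x_3 ≥ 3 gives C(17,3) = 680; x_4 ≥ 8 gives C(12,3) = 220. Together 1745.
Add back pairs where two caps are both exceeded: 56 + 364 + 84 + 56 + 1 + 84 = 645.
Subtract triples: 10 + 0 + 20 + 0 = 30.
By inclusion–exclusion the count is 1140 − 1745 + 645 − 30 = 10.

10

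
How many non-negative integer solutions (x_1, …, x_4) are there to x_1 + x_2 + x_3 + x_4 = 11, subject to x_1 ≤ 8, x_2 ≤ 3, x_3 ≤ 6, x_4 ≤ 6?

Ignoring the caps, the number of non-negative solutions to x_1+…+x_4 = 11 is C(14,3) = 364.
Subtract solutions that violate a single cap (substitute x_i' = x_i − (cap_i+1)): x_1 ≥ 9 gives C(5,3) = 10; x_2 ≥ 4 gives C(10,3) = 120; x_3 ≥ 7 gives C(7,3) = 35; x_4 ≥ 7 gives C(7,3) = 35. Together 200.
Add back pairs where two caps are both exceeded: 0 + 0 + 0 + 1 + 1 + 0 = 2.
By inclusion–exclusion the count is 364 − 200 + 2 = 166.

166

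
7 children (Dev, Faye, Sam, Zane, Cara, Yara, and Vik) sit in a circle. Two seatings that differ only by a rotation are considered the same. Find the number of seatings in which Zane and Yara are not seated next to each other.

480

All circular seatings of 7 people number (6)! = 720.
Seatings with Zane beside Yara: treat them as a block with 2 internal orders, giving 2 × (5)! = 240.
Subtracting, 720 − 240 = 480.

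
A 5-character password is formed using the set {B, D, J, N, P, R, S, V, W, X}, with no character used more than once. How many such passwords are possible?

This is a permutation of 5 out of 10: P(10,5) = 10!/5!.
10 × 9 × 8 × 7 × 6 = 30240.

30240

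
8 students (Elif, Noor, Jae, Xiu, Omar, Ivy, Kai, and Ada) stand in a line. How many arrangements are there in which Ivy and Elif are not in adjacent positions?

30240

Of the 8! = 40320 arrangements, those with Ivy and Elif adjacent number 2 × 7! = 10080 (treat the pair as a block with 2 internal orders).
Complementary counting: 40320 − 10080 = 30240.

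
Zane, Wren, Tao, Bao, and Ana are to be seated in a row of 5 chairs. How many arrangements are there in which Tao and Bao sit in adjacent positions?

48

Glue Tao and Bao into one block (2 internal orders), leaving 4 units to arrange in a row.
So the count is 2·(4)! = 48.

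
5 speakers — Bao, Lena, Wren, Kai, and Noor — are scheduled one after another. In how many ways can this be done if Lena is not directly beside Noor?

Of the 5! = 120 arrangements, those with Lena and Noor adjacent number 2 × 4! = 48 (treat the pair as a block with 2 internal orders).
So 120 − 48 = 72 arrangements keep them apart.

72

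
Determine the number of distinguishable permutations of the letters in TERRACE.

1260

The 7 letters of TERRACE have repeats: E appearing twice and R appearing twice.
The number of distinct arrangements is 7!/(2!·2!) = 5040/4 = 1260.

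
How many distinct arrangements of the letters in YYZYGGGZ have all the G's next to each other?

Treat the 3 copies of G as a single block. The multiset to arrange is then {GGG, Y, Y, Y, Z, Z}, 6 items in all.
That gives (6)!/(3!·2!) = 60 arrangements.

60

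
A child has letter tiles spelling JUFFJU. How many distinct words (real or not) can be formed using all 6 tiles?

The 6 letters of JUFFJU have repeats: F appearing twice, J appearing twice, and U appearing twice.
The number of distinct arrangements is 6!/(2!·2!·2!) = 720/8 = 90.

90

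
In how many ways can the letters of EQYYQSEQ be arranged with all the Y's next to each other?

420

Treat the 2 copies of Y as a single block. The multiset to arrange is then {YY, E, E, Q, Q, Q, S}, 7 items in all.
That gives (7)!/(3!·2!) = 420 arrangements.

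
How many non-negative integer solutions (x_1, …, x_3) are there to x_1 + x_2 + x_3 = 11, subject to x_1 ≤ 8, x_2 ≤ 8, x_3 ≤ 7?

By stars and bars, unrestricted non-negative solutions to x_1+…+x_3 = 11 number C(11+2,2) = 78.
Subtract solutions that violate a single cap (substitute x_i' = x_i − (cap_i+1)): x_1 ≥ 9 gives C(4,2) = 6; x_2 ≥ 9 gives C(4,2) = 6; x_3 ≥ 8 gives C(5,2) = 10. Together 22.
No two caps can be exceeded simultaneously, so the pair terms are all 0.
By inclusion–exclusion the count is 78 − 22 + 0 = 56.

56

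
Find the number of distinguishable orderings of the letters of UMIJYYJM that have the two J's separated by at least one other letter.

There are 8!/(2!·2!·2!) = 5040 arrangements of UMIJYYJM in total.
Arrangements with the J's together: treat JJ as one letter, giving (7)!/(2!·2!) = 1260.
Subtracting, 5040 − 1260 = 3780 arrangements keep the J's apart.

3780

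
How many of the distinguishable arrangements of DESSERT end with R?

Fix R in the last position and arrange the remaining 6 letters.
Those 6 letters have E appearing twice and S appearing twice, giving (6)!/(2!·2!) = 180.

180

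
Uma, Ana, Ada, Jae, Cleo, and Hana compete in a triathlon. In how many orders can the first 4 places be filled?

360

There are 6 choices for 1st place, 5 for 2nd, and so on down to 3 for position 4.
That gives 6 × 5 × 4 × 3 = 360.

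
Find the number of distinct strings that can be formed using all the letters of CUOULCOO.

Letter multiplicities in CUOULCOO: C×2, L×1, O×3, U×2.
So there are 8! / (3!·2!·2!) = 1680 distinguishable arrangements.

1680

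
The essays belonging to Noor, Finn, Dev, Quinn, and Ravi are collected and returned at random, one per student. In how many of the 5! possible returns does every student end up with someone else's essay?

This is the derangement count D_5: permutations of 5 items with no fixed point.
By inclusion–exclusion this is Σ_{j=0}^{5} (−1)^j C(5,j)·(5−j)!.
Computing: 120 − 120 + 60 − 20 + 5 − 1 = 44.

44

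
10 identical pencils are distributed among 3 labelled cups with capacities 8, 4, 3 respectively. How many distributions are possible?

Ignoring the caps, the number of non-negative solutions to x_1+…+x_3 = 10 is C(12,2) = 66.
Subtract solutions that violate a single cap (substitute x_i' = x_i − (cap_i+1)): x_1 ≥ 9 gives C(3,2) = 3; x_2 ≥ 5 gives C(7,2) = 21; x_3 ≥ 4 gives C(8,2) = 28. Together 52.
Add back pairs where two caps are both exceeded: 0 + 0 + 3 = 3.
By inclusion–exclusion the count is 66 − 52 + 3 = 17.

17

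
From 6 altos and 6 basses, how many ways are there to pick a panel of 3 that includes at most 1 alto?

Split by how many altos are chosen (0 through 1).
Sum: C(6,0)·C(6,3) + C(6,1)·C(6,2) = 20 + 90 = 110.

110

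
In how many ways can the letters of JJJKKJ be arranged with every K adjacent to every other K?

Treat the 2 copies of K as a single block. The multiset to arrange is then {KK, J, J, J, J}, 5 items in all.
That gives (5)!/(4!) = 5 arrangements.

5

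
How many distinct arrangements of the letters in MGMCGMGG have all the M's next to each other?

Treat the 3 copies of M as a single block. The multiset to arrange is then {MMM, C, G, G, G, G}, 6 items in all.
That gives (6)!/(4!) = 30 arrangements.

30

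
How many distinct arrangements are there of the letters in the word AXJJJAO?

420

AXJJJAO has 7 letters with A appearing twice and J appearing 3 times.
The number of distinct arrangements is 7!/(3!·2!) = 5040/12 = 420.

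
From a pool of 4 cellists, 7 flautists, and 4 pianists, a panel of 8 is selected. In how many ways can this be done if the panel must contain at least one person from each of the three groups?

6104

Total 8-person selections from all 15: C(15,8) = 6435.
Subtract selections that omit an entire group: no cellists → C(11,8) = 165; no flautists → C(8,8) = 1; no pianists → C(11,8) = 165.
Add back selections omitting two groups (i.e. drawn from a single group): C(4,8) + C(7,8) + C(4,8) = 0.
By inclusion–exclusion: 6435 − 331 + 0 = 6104.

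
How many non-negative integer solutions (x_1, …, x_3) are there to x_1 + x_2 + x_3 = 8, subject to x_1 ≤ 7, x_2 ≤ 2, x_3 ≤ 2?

8

Ignoring the caps, the number of non-negative solutions to x_1+…+x_3 = 8 is C(10,2) = 45.
Subtract solutions that violate a single cap (substitute x_i' = x_i − (cap_i+1)): x_1 ≥ 8 gives C(2,2) = 1; x_2 ≥ 3 gives C(7,2) = 21; x_3 ≥ 3 gives C(7,2) = 21. Together 43.
Add back pairs where two caps are both exceeded: 0 + 0 + 6 = 6.
By inclusion–exclusion the count is 45 − 43 + 6 = 8.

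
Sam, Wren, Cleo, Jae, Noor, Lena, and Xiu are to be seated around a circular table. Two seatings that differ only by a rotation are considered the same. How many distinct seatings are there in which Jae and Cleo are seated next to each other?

240

Treat {Jae, Cleo} as one unit (2 internal orders) and seat the resulting 6 units around the table: (5)! circular arrangements.
So 2 × (5)! = 2 × 120 = 240.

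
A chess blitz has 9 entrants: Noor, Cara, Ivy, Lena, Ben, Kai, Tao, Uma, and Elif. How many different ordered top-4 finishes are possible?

There are 9 choices for 1st place, 8 for 2nd, and so on down to 6 for position 4.
That gives 9 × 8 × 7 × 6 = 3024.

3024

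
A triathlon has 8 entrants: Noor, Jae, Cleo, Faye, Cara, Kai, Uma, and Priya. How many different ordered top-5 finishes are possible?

There are 8 choices for 1st place, 7 for 2nd, and so on down to 4 for position 5.
That gives 8 × 7 × 6 × 5 × 4 = 6720.

6720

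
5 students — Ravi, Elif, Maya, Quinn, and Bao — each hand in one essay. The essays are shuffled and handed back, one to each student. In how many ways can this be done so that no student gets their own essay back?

Count assignments avoiding every fixed point. For any j of the 5 students fixed to their own essay, the other 5−j can be arranged in (5−j)! ways.
By inclusion–exclusion this is Σ_{j=0}^{5} (−1)^j C(5,j)·(5−j)!.
Computing: 120 − 120 + 60 − 20 + 5 − 1 = 44.

44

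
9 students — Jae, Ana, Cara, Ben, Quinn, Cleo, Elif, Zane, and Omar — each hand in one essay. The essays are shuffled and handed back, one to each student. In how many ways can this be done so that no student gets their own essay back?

This is the derangement count D_9: permutations of 9 items with no fixed point.
By inclusion–exclusion this is Σ_{j=0}^{9} (−1)^j C(9,j)·(9−j)!.
Computing: 362880 − 362880 + 181440 − 60480 + 15120 − 3024 + 504 − 72 + 9 − 1 = 133496.

133496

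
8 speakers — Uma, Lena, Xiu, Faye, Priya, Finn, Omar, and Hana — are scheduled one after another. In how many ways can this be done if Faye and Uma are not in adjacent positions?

30240

Of the 8! = 40320 arrangements, those with Faye and Uma adjacent number 2 × 7! = 10080 (treat the pair as a block with 2 internal orders).
Complementary counting: 40320 − 10080 = 30240.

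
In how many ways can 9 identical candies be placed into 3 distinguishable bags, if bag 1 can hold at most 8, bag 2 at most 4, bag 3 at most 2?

Ignoring the caps, the number of non-negative solutions to x_1+…+x_3 = 9 is C(11,2) = 55.
Subtract solutions that violate a single cap (substitute x_i' = x_i − (cap_i+1)): x_1 ≥ 9 gives C(2,2) = 1; x_2 ≥ 5 gives C(6,2) = 15; x_3 ≥ 3 gives C(8,2) = 28. Together 44.
Add back pairs where two caps are both exceeded: 0 + 0 + 3 = 3.
By inclusion–exclusion the count is 55 − 44 + 3 = 14.

14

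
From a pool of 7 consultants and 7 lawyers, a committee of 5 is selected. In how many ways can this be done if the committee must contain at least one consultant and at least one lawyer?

1960

Unrestricted: C(14,5) = 2002 ways to pick any 5 of the 14.
Subtract selections that omit an entire group: no consultants → C(7,5) = 21; no lawyers → C(7,5) = 21.
Both groups omitted at once is impossible, so 2002 − 42 = 1960.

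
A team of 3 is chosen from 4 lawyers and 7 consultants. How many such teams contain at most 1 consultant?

46

Split by how many consultants are chosen (0 through 1).
Sum: C(7,0)·C(4,3) + C(7,1)·C(4,2) = 4 + 42 = 46.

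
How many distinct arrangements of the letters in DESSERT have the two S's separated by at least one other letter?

900

Total arrangements of DESSERT: 7!/(2!·2!) = 1260.
Arrangements with the S's together: treat SS as one letter, giving (6)!/(2!) = 360.
Hence 1260 − 360 = 900.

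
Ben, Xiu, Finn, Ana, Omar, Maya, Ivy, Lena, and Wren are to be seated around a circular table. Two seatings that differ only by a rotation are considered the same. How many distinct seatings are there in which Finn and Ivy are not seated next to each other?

30240

All circular seatings of 9 people number (8)! = 40320.
Seatings with Finn beside Ivy: treat them as a block with 2 internal orders, giving 2 × (7)! = 10080.
Subtracting, 40320 − 10080 = 30240.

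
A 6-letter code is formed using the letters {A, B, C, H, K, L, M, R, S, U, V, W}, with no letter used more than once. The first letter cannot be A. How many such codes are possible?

The first letter has 12−1 = 11 choices (anything except A).
The remaining 5 letters are filled from the other 11 symbols without repetition: 11 × 10 × 9 × 8 × 7 = 55440.
Total: 11 × 55440 = 609840.

609840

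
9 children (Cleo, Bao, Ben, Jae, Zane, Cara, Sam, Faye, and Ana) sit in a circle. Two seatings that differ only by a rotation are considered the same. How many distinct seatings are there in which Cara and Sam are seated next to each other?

10080

Glue Cara and Sam into a block (2 internal orders). Seating 8 units around a circle gives (7)! arrangements.
So 2 × (7)! = 2 × 5040 = 10080.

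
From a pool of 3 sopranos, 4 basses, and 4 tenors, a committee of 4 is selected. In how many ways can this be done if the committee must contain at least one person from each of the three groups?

192

Unrestricted: C(11,4) = 330 ways to pick any 4 of the 11.
Selections missing a whole group: no sopranos → C(8,4) = 70; no basses → C(7,4) = 35; no tenors → C(7,4) = 35.
Add back selections omitting two groups (i.e. drawn from a single group): C(3,4) + C(4,4) + C(4,4) = 2.
By inclusion–exclusion: 330 − 140 + 2 = 192.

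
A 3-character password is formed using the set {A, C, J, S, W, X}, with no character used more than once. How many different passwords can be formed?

With no repetition, fill the 3 characters in order: 6 choices, then 5, down to 4.
That product is 6 × 5 × 4 = 120.

120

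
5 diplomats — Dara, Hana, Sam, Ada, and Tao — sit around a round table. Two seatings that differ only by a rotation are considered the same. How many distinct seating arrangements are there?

Around a circle, 5 distinct people have 5!/5 = (4)! = 24 rotationally distinct seatings.

24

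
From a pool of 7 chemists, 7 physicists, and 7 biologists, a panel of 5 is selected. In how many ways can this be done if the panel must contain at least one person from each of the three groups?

Unrestricted: C(21,5) = 20349 ways to pick any 5 of the 21.
Selections missing a whole group: no chemists → C(14,5) = 2002; no physicists → C(14,5) = 2002; no biologists → C(14,5) = 2002.
Add back selections omitting two groups (i.e. drawn from a single group): C(7,5) + C(7,5) + C(7,5) = 63.
By inclusion–exclusion: 20349 − 6006 + 63 = 14406.

14406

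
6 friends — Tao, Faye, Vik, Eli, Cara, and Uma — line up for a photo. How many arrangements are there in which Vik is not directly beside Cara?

Of the 6! = 720 arrangements, those with Vik and Cara adjacent number 2 × 5! = 240 (treat the pair as a block with 2 internal orders).
So 720 − 240 = 480 arrangements keep them apart.

480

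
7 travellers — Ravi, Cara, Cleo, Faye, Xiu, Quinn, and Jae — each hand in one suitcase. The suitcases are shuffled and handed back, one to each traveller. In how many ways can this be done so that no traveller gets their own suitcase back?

1854

This is the derangement count D_7: permutations of 7 items with no fixed point.
By inclusion–exclusion this is Σ_{j=0}^{7} (−1)^j C(7,j)·(7−j)!.
Computing: 5040 − 5040 + 2520 − 840 + 210 − 42 + 7 − 1 = 1854.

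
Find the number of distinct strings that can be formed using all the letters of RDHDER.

RDHDER has 6 letters with D appearing twice and R appearing twice.
So there are 6! / (2!·2!) = 180 distinguishable arrangements.

180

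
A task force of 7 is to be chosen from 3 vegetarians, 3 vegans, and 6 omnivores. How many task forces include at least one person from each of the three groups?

Unrestricted: C(12,7) = 792 ways to pick any 7 of the 12.
Selections missing a whole group: no vegetarians → C(9,7) = 36; no vegans → C(9,7) = 36; no omnivores → C(6,7) = 0.
Add back selections omitting two groups (i.e. drawn from a single group): C(3,7) + C(3,7) + C(6,7) = 0.
By inclusion–exclusion: 792 − 72 + 0 = 720.

720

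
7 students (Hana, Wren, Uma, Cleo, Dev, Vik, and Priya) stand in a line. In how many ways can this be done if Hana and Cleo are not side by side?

Of the 7! = 5040 arrangements, those with Hana and Cleo adjacent number 2 × 6! = 1440 (treat the pair as a block with 2 internal orders).
So 5040 − 1440 = 3600 arrangements keep them apart.

3600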